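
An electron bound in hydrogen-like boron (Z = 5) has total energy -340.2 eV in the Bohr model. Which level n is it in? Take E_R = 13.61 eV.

E_n = −E_R Z²/n² ⇒ n² = E_R Z²/(−E_n) = 13.61 × 5² / 340.2 ≈ 1.00
n = 1

1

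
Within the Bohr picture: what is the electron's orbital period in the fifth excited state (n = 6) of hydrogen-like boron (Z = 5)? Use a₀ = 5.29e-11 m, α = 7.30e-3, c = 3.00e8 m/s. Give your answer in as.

r = n²a₀/Z = 6²·5.29e-11/5 = 3.81e-10 m
v = Zαc/n = 5·0.00730·3.00e8/6 = 1.82e6 m/s
T = 2πr/v = 1.31e-15 s = 1310 as

1310 as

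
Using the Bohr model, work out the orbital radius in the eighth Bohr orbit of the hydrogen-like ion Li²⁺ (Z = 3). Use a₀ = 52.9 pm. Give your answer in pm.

1130 pm

r_n = n²a₀/Z = 8² × 52.9 / 3
    = 64 × 52.9 / 3 = 1130 pm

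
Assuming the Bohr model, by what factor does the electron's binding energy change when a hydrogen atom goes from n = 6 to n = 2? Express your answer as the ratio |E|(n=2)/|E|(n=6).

9

|E| ∝ Z^2 · n^-2; with Z fixed, |E| ∝ n^-2.
|E|(n=2)/|E|(n=6) = (2/6)^-2 = 9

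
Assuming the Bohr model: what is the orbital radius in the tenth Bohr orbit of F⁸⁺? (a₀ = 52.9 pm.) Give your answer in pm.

r_n = n²a₀/Z = 10² × 52.9 / 9
    = 100 × 52.9 / 9 = 588 pm

588 pm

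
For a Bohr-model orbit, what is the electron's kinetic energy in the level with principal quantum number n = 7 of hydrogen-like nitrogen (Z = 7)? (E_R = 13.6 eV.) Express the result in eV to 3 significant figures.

For a Coulomb orbit the virial theorem gives K = −E_n.
E_n = −E_R·Z²/n², so K = E_R·Z²/n² = 13.6 × 7²/7² = 13.6 eV

13.6 eV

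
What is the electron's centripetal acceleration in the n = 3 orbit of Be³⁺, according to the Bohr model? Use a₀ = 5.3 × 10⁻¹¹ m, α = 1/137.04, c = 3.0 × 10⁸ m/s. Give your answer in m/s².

7.1 × 10²² m/s²

r = n²a₀/Z = 1.2 × 10⁻¹⁰ m, v = Zαc/n = 2.9 × 10⁶ m/s
a = v²/r = (2.9 × 10⁶)² / 1.2 × 10⁻¹⁰ = 7.1 × 10²² m/s²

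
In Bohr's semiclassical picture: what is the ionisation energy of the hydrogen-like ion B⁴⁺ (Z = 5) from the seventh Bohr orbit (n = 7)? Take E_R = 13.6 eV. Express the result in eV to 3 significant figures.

6.94 eV

E_n = −E_R·Z²/n² = −13.6 × 5²/7² eV = -6.94 eV
Ionisation energy = −E_n = 6.94 eV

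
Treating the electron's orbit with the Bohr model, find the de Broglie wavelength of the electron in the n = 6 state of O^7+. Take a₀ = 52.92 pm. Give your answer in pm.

The Bohr quantisation condition is nλ = 2πr_n.
r_n = n²a₀/Z = 238.1 pm
λ = 2πr_n/n = 2π·238.1/6 = 249.4 pm

249.4 pm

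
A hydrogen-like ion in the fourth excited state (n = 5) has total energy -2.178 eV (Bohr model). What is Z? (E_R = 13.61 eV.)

2

E_n = −E_R Z²/n² ⇒ Z² = −E_n n²/E_R = 2.178 × 5² / 13.61 ≈ 4.00
Z = 2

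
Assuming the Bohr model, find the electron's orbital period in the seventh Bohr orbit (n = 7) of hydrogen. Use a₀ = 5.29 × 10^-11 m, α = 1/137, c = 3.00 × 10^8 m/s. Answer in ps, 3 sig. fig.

r = n²a₀/Z = 7²·5.29 × 10^-11/1 = 2.59 × 10^-9 m
v = Zαc/n = 1·0.00730·3.00 × 10^8/7 = 3.13 × 10^5 m/s
T = 2πr/v = 5.21 × 10^-14 s = 0.0521 ps

0.0521 ps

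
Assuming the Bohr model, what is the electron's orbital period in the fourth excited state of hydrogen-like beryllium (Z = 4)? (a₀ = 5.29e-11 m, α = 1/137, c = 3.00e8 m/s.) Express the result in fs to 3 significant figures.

1.19 fs

r = n²a₀/Z = 5²·5.29e-11/4 = 3.31e-10 m
v = Zαc/n = 4·0.00730·3.00e8/5 = 1.75e6 m/s
T = 2πr/v = 1.19e-15 s = 1.19 fs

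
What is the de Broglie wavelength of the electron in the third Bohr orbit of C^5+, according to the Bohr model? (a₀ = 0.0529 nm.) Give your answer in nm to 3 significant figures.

The Bohr quantisation condition is nλ = 2πr_n.
r_n = n²a₀/Z = 0.0794 nm
λ = 2πr_n/n = 2π·0.0794/3 = 0.166 nm

0.166 nm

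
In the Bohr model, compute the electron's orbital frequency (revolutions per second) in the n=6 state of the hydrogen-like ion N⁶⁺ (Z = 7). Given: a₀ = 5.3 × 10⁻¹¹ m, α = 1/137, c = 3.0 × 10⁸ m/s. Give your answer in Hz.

1.5 × 10¹⁵ Hz

r = n²a₀/Z = 2.7 × 10⁻¹⁰ m, v = Zαc/n = 2.6 × 10⁶ m/s
f = v/(2πr) = 1.5 × 10¹⁵ Hz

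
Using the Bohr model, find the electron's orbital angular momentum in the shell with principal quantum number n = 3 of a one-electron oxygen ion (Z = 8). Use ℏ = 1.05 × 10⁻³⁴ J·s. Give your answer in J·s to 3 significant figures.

3.15 × 10⁻³⁴ J·s

L_n = nℏ = 3 × 1.05 × 10⁻³⁴ = 3.15 × 10⁻³⁴ J·s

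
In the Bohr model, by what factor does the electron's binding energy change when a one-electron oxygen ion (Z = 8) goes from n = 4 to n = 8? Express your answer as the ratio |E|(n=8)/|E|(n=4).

1/4

|E| ∝ Z^2 · n^-2; with Z fixed, |E| ∝ n^-2.
|E|(n=8)/|E|(n=4) = (8/4)^-2 = 1/4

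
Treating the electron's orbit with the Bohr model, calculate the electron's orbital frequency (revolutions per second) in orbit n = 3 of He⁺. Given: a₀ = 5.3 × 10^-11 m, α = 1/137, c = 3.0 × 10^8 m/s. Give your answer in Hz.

9.7 × 10^14 Hz

r = n²a₀/Z = 2.4 × 10^-10 m, v = Zαc/n = 1.5 × 10^6 m/s
f = v/(2πr) = 9.7 × 10^14 Hz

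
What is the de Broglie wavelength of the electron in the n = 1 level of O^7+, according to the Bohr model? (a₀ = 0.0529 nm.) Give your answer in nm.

The Bohr quantisation condition is nλ = 2πr_n.
r_n = n²a₀/Z = 0.00661 nm
λ = 2πr_n/n = 2π·0.00661/1 = 0.0415 nm

0.0415 nm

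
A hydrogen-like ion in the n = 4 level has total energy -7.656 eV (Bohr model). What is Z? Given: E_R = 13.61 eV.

3

E_n = −E_R Z²/n² ⇒ Z² = −E_n n²/E_R = 7.656 × 4² / 13.61 ≈ 9.00
Z = 3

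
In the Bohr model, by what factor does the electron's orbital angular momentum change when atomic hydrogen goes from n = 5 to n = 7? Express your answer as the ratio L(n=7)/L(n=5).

7/5

L = nℏ depends only on n, so L ∝ n.
L(n=7)/L(n=5) = (7/5)^1 = 7/5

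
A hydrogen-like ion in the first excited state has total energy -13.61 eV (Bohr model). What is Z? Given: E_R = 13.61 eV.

E_n = −E_R Z²/n² ⇒ Z² = −E_n n²/E_R = 13.61 × 2² / 13.61 ≈ 4.00
Z = 2

2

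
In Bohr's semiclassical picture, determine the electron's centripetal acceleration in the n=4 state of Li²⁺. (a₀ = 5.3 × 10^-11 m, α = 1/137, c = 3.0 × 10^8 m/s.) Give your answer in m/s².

9.5 × 10^21 m/s²

r = n²a₀/Z = 2.8 × 10^-10 m, v = Zαc/n = 1.6 × 10^6 m/s
a = v²/r = (1.6 × 10^6)² / 2.8 × 10^-10 = 9.5 × 10^21 m/s²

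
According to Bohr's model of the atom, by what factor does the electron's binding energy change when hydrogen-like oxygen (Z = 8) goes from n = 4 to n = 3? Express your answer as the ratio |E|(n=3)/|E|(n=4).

|E| ∝ Z^2 · n^-2; with Z fixed, |E| ∝ n^-2.
|E|(n=3)/|E|(n=4) = (3/4)^-2 = 16/9

16/9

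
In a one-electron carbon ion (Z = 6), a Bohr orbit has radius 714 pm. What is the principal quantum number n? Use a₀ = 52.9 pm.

r_n = n²a₀/Z ⇒ n² = rZ/a₀ = 714 × 6 / 52.9 ≈ 80.98
n = 9

9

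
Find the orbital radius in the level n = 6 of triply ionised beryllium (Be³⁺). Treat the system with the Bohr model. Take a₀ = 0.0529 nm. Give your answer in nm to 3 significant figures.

0.476 nm

r_n = n²a₀/Z = 6² × 0.0529 / 4
    = 36 × 0.0529 / 4 = 0.476 nm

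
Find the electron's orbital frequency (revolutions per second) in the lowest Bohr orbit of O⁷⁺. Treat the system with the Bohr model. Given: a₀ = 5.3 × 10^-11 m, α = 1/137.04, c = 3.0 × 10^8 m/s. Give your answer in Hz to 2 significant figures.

4.2 × 10^17 Hz

r = n²a₀/Z = 6.6 × 10^-12 m, v = Zαc/n = 1.8 × 10^7 m/s
f = v/(2πr) = 4.2 × 10^17 Hz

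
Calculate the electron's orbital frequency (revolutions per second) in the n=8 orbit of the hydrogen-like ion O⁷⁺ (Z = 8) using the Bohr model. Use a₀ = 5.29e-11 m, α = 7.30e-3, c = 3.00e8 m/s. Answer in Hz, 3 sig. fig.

8.24e14 Hz

r = n²a₀/Z = 4.23e-10 m, v = Zαc/n = 2.19e6 m/s
f = v/(2πr) = 8.24e14 Hz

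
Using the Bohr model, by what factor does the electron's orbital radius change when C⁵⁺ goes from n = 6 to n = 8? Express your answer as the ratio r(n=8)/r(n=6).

r ∝ Z^-1 · n^2; with Z fixed, r ∝ n^2.
r(n=8)/r(n=6) = (8/6)^2 = 16/9

16/9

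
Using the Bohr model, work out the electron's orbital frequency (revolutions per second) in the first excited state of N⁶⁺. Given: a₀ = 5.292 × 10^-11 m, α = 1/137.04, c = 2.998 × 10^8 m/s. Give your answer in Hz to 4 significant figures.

r = n²a₀/Z = 3.024 × 10^-11 m, v = Zαc/n = 7.657 × 10^6 m/s
f = v/(2πr) = 4.030 × 10^16 Hz

4.030 × 10^16 Hz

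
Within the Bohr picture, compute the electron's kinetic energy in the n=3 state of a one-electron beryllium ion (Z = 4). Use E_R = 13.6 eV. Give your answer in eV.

For a Coulomb orbit the virial theorem gives K = −E_n.
E_n = −E_R·Z²/n², so K = E_R·Z²/n² = 13.6 × 4²/3² = 24.2 eV

24.2 eV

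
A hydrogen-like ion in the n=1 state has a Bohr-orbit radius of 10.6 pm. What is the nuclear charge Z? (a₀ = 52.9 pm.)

5

r_n = n²a₀/Z ⇒ Z = n²a₀/r = 1² × 52.9 / 10.6 ≈ 4.99
Z = 5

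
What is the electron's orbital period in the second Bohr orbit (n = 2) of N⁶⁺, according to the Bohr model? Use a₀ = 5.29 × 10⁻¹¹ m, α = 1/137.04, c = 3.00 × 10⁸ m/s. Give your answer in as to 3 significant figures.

24.8 as

r = n²a₀/Z = 2²·5.29 × 10⁻¹¹/7 = 3.02 × 10⁻¹¹ m
v = Zαc/n = 7·0.00730·3.00 × 10⁸/2 = 7.66 × 10⁶ m/s
T = 2πr/v = 2.48 × 10⁻¹⁷ s = 24.8 as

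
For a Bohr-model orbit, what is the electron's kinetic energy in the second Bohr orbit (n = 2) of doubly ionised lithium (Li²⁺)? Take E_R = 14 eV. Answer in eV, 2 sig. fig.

For a Coulomb orbit the virial theorem gives K = −E_n.
E_n = −E_R·Z²/n², so K = E_R·Z²/n² = 14 × 3²/2² = 32 eV

32 eV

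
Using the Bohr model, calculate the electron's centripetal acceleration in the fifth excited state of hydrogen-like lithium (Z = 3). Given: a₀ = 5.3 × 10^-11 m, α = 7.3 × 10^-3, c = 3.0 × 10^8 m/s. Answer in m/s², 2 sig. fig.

1.9 × 10^21 m/s²

r = n²a₀/Z = 6.4 × 10^-10 m, v = Zαc/n = 1.1 × 10^6 m/s
a = v²/r = (1.1 × 10^6)² / 6.4 × 10^-10 = 1.9 × 10^21 m/s²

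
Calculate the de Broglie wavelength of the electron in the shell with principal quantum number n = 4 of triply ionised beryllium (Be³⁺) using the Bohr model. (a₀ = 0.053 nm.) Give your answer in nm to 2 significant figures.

The Bohr quantisation condition is nλ = 2πr_n.
r_n = n²a₀/Z = 0.21 nm
λ = 2πr_n/n = 2π·0.21/4 = 0.33 nm

0.33 nm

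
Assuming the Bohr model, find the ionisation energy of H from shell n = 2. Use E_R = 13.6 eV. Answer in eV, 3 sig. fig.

3.40 eV

E_n = −E_R·Z²/n² = −13.6 × 1²/2² eV = -3.40 eV
Ionisation energy = −E_n = 3.40 eV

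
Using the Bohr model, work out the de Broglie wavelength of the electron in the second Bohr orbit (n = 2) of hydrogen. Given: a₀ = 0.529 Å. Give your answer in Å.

The Bohr quantisation condition is nλ = 2πr_n.
r_n = n²a₀/Z = 2.12 Å
λ = 2πr_n/n = 2π·2.12/2 = 6.65 Å

6.65 Å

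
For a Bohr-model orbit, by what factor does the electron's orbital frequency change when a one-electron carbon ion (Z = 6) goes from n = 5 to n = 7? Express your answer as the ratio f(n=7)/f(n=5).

f ∝ Z^2 · n^-3; with Z fixed, f ∝ n^-3.
f(n=7)/f(n=5) = (7/5)^-3 = 125/343

125/343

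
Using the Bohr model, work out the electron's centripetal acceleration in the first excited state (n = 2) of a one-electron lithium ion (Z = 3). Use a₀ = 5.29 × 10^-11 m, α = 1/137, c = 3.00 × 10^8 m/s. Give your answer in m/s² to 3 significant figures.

r = n²a₀/Z = 7.05 × 10^-11 m, v = Zαc/n = 3.28 × 10^6 m/s
a = v²/r = (3.28 × 10^6)² / 7.05 × 10^-11 = 1.53 × 10^23 m/s²

1.53 × 10^23 m/s²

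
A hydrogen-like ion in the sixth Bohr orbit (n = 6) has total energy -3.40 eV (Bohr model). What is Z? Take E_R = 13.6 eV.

E_n = −E_R Z²/n² ⇒ Z² = −E_n n²/E_R = 3.40 × 6² / 13.6 ≈ 9.00
Z = 3

3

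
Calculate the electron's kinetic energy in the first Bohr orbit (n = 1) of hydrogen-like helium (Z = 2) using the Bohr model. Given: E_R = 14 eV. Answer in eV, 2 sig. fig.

56 eV

For a Coulomb orbit the virial theorem gives K = −E_n.
E_n = −E_R·Z²/n², so K = E_R·Z²/n² = 14 × 2²/1² = 56 eV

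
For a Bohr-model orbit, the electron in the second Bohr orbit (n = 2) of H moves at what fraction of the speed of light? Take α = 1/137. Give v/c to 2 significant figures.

v_n = Zαc/n, so v/c = Zα/n = 1 × 0.0073 / 2 = 0.0036

0.0036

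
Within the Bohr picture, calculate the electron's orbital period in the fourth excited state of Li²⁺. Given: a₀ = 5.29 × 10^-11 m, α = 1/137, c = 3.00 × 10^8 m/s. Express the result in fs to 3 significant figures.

2.11 fs

r = n²a₀/Z = 5²·5.29 × 10^-11/3 = 4.41 × 10^-10 m
v = Zαc/n = 3·0.00730·3.00 × 10^8/5 = 1.31 × 10^6 m/s
T = 2πr/v = 2.11 × 10^-15 s = 2.11 fs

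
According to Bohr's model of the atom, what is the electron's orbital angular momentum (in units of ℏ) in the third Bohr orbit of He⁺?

L_n = nℏ, so L/ℏ = n = 3.

3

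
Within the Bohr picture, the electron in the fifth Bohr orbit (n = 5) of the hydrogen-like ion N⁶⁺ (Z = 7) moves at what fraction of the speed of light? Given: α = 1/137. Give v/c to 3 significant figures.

v_n = Zαc/n, so v/c = Zα/n = 7 × 0.00730 / 5 = 0.0102

0.0102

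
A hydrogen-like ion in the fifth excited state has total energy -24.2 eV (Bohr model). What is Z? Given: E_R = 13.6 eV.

E_n = −E_R Z²/n² ⇒ Z² = −E_n n²/E_R = 24.2 × 6² / 13.6 ≈ 64.06
Z = 8

8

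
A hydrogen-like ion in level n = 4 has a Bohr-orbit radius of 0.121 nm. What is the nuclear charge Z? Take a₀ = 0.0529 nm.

7

r_n = n²a₀/Z ⇒ Z = n²a₀/r = 4² × 0.0529 / 0.121 ≈ 7.00
Z = 7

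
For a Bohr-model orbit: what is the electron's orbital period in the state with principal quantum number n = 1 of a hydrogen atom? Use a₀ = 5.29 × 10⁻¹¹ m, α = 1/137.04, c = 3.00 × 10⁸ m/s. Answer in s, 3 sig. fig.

r = n²a₀/Z = 1²·5.29 × 10⁻¹¹/1 = 5.29 × 10⁻¹¹ m
v = Zαc/n = 1·0.00730·3.00 × 10⁸/1 = 2.19 × 10⁶ m/s
T = 2πr/v = 1.52 × 10⁻¹⁶ s

1.52 × 10⁻¹⁶ s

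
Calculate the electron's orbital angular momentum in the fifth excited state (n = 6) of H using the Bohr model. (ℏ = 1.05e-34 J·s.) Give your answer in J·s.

L_n = nℏ = 6 × 1.05e-34 = 6.30e-34 J·s

6.30e-34 J·s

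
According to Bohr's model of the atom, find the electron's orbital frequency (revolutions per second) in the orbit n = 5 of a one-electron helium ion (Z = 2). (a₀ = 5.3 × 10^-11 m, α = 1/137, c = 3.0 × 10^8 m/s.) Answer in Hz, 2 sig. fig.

2.1 × 10^14 Hz

r = n²a₀/Z = 6.6 × 10^-10 m, v = Zαc/n = 8.8 × 10^5 m/s
f = v/(2πr) = 2.1 × 10^14 Hz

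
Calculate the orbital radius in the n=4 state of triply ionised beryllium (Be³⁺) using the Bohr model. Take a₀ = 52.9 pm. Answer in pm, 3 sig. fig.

212 pm

r_n = n²a₀/Z = 4² × 52.9 / 4
    = 16 × 52.9 / 4 = 212 pm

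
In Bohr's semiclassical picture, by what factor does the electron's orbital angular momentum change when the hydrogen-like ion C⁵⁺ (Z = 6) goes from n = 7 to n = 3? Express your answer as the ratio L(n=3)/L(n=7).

3/7

L = nℏ depends only on n, so L ∝ n.
L(n=3)/L(n=7) = (3/7)^1 = 3/7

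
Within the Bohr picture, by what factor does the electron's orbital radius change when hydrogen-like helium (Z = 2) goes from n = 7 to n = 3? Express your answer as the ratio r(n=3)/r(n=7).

r ∝ Z^-1 · n^2; with Z fixed, r ∝ n^2.
r(n=3)/r(n=7) = (3/7)^2 = 9/49

9/49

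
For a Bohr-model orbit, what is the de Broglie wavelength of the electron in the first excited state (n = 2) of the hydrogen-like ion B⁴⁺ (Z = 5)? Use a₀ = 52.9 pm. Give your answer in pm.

133 pm

The Bohr quantisation condition is nλ = 2πr_n.
r_n = n²a₀/Z = 42.3 pm
λ = 2πr_n/n = 2π·42.3/2 = 133 pm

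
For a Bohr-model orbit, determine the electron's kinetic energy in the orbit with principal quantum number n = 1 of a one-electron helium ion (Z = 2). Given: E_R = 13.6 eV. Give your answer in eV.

54.4 eV

For a Coulomb orbit the virial theorem gives K = −E_n.
E_n = −E_R·Z²/n², so K = E_R·Z²/n² = 13.6 × 2²/1² = 54.4 eV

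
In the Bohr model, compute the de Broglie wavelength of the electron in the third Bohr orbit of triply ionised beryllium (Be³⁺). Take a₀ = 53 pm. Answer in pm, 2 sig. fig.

250 pm

The Bohr quantisation condition is nλ = 2πr_n.
r_n = n²a₀/Z = 120 pm
λ = 2πr_n/n = 2π·120/3 = 250 pm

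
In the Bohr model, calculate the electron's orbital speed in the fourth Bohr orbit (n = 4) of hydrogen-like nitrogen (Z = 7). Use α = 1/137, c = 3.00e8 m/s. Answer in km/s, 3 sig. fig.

v_n = Zαc/n = 7 × 0.00730 × 3.00e8 / 4
    = 3830 km/s

3830 km/s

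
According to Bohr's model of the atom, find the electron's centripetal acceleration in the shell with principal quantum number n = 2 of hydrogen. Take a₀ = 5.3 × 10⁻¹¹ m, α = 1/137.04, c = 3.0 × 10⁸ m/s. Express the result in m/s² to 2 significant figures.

5.7 × 10²¹ m/s²

r = n²a₀/Z = 2.1 × 10⁻¹⁰ m, v = Zαc/n = 1.1 × 10⁶ m/s
a = v²/r = (1.1 × 10⁶)² / 2.1 × 10⁻¹⁰ = 5.7 × 10²¹ m/s²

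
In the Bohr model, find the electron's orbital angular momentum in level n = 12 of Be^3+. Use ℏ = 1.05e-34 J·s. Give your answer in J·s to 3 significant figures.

L_n = nℏ = 12 × 1.05e-34 = 1.26e-33 J·s

1.26e-33 J·s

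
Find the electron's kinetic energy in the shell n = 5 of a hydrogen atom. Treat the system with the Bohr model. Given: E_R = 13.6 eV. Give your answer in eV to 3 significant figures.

0.544 eV

For a Coulomb orbit the virial theorem gives K = −E_n.
E_n = −E_R·Z²/n², so K = E_R·Z²/n² = 13.6 × 1²/5² = 0.544 eV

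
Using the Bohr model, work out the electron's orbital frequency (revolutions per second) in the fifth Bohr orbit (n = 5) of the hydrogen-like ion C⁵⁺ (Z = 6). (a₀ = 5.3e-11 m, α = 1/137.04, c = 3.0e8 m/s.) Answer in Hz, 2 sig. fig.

1.9e15 Hz

r = n²a₀/Z = 2.2e-10 m, v = Zαc/n = 2.6e6 m/s
f = v/(2πr) = 1.9e15 Hz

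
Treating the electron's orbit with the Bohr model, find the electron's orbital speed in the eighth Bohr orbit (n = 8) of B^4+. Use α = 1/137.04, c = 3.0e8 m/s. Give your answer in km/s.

1400 km/s

v_n = Zαc/n = 5 × 0.0073 × 3.0e8 / 8
    = 1400 km/s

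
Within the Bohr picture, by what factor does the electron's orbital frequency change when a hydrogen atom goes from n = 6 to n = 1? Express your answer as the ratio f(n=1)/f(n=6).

f ∝ Z^2 · n^-3; with Z fixed, f ∝ n^-3.
f(n=1)/f(n=6) = (1/6)^-3 = 216

216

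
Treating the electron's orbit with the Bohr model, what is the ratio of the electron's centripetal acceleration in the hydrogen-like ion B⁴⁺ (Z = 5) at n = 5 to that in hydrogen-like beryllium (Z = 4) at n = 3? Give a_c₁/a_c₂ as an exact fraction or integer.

a_c ∝ Z^3 · n^-4
a_c₁/a_c₂ = (5/4)^3 · (5/3)^-4 = 81/320

81/320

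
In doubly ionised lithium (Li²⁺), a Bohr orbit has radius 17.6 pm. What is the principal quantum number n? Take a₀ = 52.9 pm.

1

r_n = n²a₀/Z ⇒ n² = rZ/a₀ = 17.6 × 3 / 52.9 ≈ 1.00
n = 1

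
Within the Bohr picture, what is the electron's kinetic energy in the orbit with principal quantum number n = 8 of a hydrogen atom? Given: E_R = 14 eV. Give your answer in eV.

For a Coulomb orbit the virial theorem gives K = −E_n.
E_n = −E_R·Z²/n², so K = E_R·Z²/n² = 14 × 1²/8² = 0.22 eV

0.22 eV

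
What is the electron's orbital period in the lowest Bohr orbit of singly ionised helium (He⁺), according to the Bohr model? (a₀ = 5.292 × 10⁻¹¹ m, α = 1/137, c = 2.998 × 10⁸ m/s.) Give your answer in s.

r = n²a₀/Z = 1²·5.292 × 10⁻¹¹/2 = 2.646 × 10⁻¹¹ m
v = Zαc/n = 2·0.007299·2.998 × 10⁸/1 = 4.377 × 10⁶ m/s
T = 2πr/v = 3.799 × 10⁻¹⁷ s

3.799 × 10⁻¹⁷ s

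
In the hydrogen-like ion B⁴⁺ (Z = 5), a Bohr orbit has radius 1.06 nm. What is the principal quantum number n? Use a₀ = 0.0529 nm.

r_n = n²a₀/Z ⇒ n² = rZ/a₀ = 1.06 × 5 / 0.0529 ≈ 100.19
n = 10

10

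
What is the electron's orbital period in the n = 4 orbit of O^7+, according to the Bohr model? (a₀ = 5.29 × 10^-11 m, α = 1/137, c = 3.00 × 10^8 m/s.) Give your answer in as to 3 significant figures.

r = n²a₀/Z = 4²·5.29 × 10^-11/8 = 1.06 × 10^-10 m
v = Zαc/n = 8·0.00730·3.00 × 10^8/4 = 4.38 × 10^6 m/s
T = 2πr/v = 1.52 × 10^-16 s = 152 as

152 as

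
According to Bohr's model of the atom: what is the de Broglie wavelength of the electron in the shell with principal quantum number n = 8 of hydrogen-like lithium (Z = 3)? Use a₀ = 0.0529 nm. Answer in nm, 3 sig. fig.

The Bohr quantisation condition is nλ = 2πr_n.
r_n = n²a₀/Z = 1.13 nm
λ = 2πr_n/n = 2π·1.13/8 = 0.886 nm

0.886 nm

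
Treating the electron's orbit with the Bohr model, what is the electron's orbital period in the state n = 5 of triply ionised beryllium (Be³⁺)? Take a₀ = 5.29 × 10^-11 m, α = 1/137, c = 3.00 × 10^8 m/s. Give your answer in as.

r = n²a₀/Z = 5²·5.29 × 10^-11/4 = 3.31 × 10^-10 m
v = Zαc/n = 4·0.00730·3.00 × 10^8/5 = 1.75 × 10^6 m/s
T = 2πr/v = 1.19 × 10^-15 s = 1190 as

1190 as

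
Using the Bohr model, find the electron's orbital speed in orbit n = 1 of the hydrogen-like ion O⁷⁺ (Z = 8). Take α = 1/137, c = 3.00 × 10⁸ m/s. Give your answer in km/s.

1.75 × 10⁴ km/s

v_n = Zαc/n = 8 × 0.00730 × 3.00 × 10⁸ / 1
    = 1.75 × 10⁴ km/s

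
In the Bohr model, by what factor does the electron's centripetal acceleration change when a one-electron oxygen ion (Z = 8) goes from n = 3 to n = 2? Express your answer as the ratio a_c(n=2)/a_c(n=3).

a_c ∝ Z^3 · n^-4; with Z fixed, a_c ∝ n^-4.
a_c(n=2)/a_c(n=3) = (2/3)^-4 = 81/16

81/16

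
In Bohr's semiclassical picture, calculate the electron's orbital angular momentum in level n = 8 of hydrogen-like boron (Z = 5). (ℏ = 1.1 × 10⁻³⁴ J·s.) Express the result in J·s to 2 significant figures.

L_n = nℏ = 8 × 1.1 × 10⁻³⁴ = 8.8 × 10⁻³⁴ J·s

8.8 × 10⁻³⁴ J·s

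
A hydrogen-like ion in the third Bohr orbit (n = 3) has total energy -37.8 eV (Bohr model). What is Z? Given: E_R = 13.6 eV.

E_n = −E_R Z²/n² ⇒ Z² = −E_n n²/E_R = 37.8 × 3² / 13.6 ≈ 25.01
Z = 5

5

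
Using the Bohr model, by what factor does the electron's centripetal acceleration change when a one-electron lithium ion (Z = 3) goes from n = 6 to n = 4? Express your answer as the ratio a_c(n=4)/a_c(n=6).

a_c ∝ Z^3 · n^-4; with Z fixed, a_c ∝ n^-4.
a_c(n=4)/a_c(n=6) = (4/6)^-4 = 81/16

81/16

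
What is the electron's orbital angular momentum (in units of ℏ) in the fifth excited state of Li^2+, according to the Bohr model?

6

L_n = nℏ, so L/ℏ = n = 6.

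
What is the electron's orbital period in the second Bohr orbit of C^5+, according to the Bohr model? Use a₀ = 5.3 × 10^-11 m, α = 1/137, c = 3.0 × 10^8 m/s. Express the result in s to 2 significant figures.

r = n²a₀/Z = 2²·5.3 × 10^-11/6 = 3.5 × 10^-11 m
v = Zαc/n = 6·0.0073·3.0 × 10^8/2 = 6.6 × 10^6 m/s
T = 2πr/v = 3.4 × 10^-17 s

3.4 × 10^-17 s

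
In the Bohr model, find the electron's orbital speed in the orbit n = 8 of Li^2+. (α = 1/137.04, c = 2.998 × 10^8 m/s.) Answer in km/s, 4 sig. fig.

v_n = Zαc/n = 3 × 0.007297 × 2.998 × 10^8 / 8
    = 820.4 km/s

820.4 km/s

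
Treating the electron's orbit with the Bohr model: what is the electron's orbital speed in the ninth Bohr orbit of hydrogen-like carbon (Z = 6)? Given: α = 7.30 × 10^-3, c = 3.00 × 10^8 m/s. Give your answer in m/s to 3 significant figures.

v_n = Zαc/n = 6 × 0.00730 × 3.00 × 10^8 / 9
    = 1.46 × 10^6 m/s

1.46 × 10^6 m/s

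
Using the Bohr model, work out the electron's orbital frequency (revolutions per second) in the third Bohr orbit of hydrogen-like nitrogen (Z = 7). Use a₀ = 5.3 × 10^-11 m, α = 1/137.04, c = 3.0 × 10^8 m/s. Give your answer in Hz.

1.2 × 10^16 Hz

r = n²a₀/Z = 6.8 × 10^-11 m, v = Zαc/n = 5.1 × 10^6 m/s
f = v/(2πr) = 1.2 × 10^16 Hz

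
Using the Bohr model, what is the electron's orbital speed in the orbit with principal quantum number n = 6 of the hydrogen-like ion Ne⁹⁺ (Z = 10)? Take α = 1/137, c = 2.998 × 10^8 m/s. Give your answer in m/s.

v_n = Zαc/n = 10 × 0.007299 × 2.998 × 10^8 / 6
    = 3.647 × 10^6 m/s

3.647 × 10^6 m/s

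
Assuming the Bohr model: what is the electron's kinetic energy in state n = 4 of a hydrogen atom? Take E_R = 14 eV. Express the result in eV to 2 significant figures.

For a Coulomb orbit the virial theorem gives K = −E_n.
E_n = −E_R·Z²/n², so K = E_R·Z²/n² = 14 × 1²/4² = 0.88 eV

0.88 eV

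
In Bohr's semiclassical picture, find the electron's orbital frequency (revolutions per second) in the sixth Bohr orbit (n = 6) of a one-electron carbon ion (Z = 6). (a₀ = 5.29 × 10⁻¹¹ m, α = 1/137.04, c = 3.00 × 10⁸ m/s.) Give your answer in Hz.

1.10 × 10¹⁵ Hz

r = n²a₀/Z = 3.17 × 10⁻¹⁰ m, v = Zαc/n = 2.19 × 10⁶ m/s
f = v/(2πr) = 1.10 × 10¹⁵ Hz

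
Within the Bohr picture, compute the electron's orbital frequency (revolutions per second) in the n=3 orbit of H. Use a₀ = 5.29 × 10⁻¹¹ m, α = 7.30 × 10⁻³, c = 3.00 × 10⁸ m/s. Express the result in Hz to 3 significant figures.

r = n²a₀/Z = 4.76 × 10⁻¹⁰ m, v = Zαc/n = 7.30 × 10⁵ m/s
f = v/(2πr) = 2.44 × 10¹⁴ Hz

2.44 × 10¹⁴ Hz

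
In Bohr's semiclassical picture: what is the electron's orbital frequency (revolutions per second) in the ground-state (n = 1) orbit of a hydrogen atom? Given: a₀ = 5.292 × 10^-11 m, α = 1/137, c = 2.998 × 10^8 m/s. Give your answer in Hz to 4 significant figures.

r = n²a₀/Z = 5.292 × 10^-11 m, v = Zαc/n = 2.188 × 10^6 m/s
f = v/(2πr) = 6.581 × 10^15 Hz

6.581 × 10^15 Hz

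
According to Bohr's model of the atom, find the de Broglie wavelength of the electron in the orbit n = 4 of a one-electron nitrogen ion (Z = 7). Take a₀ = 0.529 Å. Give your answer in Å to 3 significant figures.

The Bohr quantisation condition is nλ = 2πr_n.
r_n = n²a₀/Z = 1.21 Å
λ = 2πr_n/n = 2π·1.21/4 = 1.90 Å

1.90 Å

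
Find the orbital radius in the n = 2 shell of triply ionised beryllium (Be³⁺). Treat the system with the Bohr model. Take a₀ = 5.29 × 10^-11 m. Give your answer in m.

r_n = n²a₀/Z = 2² × 5.29 × 10^-11 / 4
    = 4 × 5.29 × 10^-11 / 4 = 5.29 × 10^-11 m

5.29 × 10^-11 m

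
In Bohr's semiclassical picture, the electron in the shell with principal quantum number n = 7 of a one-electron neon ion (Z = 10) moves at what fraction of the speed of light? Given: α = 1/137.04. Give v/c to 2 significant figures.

0.010

v_n = Zαc/n, so v/c = Zα/n = 10 × 0.0073 / 7 = 0.010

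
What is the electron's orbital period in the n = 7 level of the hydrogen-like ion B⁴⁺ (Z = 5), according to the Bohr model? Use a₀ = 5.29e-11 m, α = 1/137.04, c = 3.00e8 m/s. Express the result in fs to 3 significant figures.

r = n²a₀/Z = 7²·5.29e-11/5 = 5.18e-10 m
v = Zαc/n = 5·0.00730·3.00e8/7 = 1.56e6 m/s
T = 2πr/v = 2.08e-15 s = 2.08 fs

2.08 fs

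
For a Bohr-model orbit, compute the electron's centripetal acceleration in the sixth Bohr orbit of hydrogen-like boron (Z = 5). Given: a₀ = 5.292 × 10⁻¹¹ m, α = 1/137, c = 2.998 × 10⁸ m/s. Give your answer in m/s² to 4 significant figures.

r = n²a₀/Z = 3.810 × 10⁻¹⁰ m, v = Zαc/n = 1.824 × 10⁶ m/s
a = v²/r = (1.824 × 10⁶)² / 3.810 × 10⁻¹⁰ = 8.728 × 10²¹ m/s²

8.728 × 10²¹ m/s²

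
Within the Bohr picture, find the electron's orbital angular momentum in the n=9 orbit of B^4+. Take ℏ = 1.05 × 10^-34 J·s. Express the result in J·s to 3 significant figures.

9.45 × 10^-34 J·s

L_n = nℏ = 9 × 1.05 × 10^-34 = 9.45 × 10^-34 J·s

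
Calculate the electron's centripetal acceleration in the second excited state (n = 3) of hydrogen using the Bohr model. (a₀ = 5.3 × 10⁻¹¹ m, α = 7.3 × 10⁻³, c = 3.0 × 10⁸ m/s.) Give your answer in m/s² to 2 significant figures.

1.1 × 10²¹ m/s²

r = n²a₀/Z = 4.8 × 10⁻¹⁰ m, v = Zαc/n = 7.3 × 10⁵ m/s
a = v²/r = (7.3 × 10⁵)² / 4.8 × 10⁻¹⁰ = 1.1 × 10²¹ m/s²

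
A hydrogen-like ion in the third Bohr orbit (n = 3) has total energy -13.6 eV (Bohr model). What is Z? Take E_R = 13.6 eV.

E_n = −E_R Z²/n² ⇒ Z² = −E_n n²/E_R = 13.6 × 3² / 13.6 ≈ 9.00
Z = 3

3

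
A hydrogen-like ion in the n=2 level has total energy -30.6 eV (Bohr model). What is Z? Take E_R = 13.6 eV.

E_n = −E_R Z²/n² ⇒ Z² = −E_n n²/E_R = 30.6 × 2² / 13.6 ≈ 9.00
Z = 3

3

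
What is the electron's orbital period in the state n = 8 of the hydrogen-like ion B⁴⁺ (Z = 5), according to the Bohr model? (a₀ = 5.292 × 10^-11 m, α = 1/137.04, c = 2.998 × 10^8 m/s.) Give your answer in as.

3113 as

r = n²a₀/Z = 8²·5.292 × 10^-11/5 = 6.774 × 10^-10 m
v = Zαc/n = 5·0.007297·2.998 × 10^8/8 = 1.367 × 10^6 m/s
T = 2πr/v = 3.113 × 10^-15 s = 3113 as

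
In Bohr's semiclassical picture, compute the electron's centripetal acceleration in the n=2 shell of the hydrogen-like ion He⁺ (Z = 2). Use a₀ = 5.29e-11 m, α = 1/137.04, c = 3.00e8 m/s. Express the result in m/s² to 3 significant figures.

4.53e22 m/s²

r = n²a₀/Z = 1.06e-10 m, v = Zαc/n = 2.19e6 m/s
a = v²/r = (2.19e6)² / 1.06e-10 = 4.53e22 m/s²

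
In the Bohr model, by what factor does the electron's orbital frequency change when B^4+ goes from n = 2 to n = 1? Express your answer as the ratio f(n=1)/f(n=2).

8

f ∝ Z^2 · n^-3; with Z fixed, f ∝ n^-3.
f(n=1)/f(n=2) = (1/2)^-3 = 8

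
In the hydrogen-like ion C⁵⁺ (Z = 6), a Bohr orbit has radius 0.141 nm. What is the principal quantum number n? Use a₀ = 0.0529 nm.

4

r_n = n²a₀/Z ⇒ n² = rZ/a₀ = 0.141 × 6 / 0.0529 ≈ 15.99
n = 4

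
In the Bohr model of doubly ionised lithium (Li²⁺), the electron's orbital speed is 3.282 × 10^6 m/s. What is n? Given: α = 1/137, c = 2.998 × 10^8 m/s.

2

v_n = Zαc/n ⇒ n = Zαc/v = 3 × 0.007299 × 2.998 × 10^8 / 3.282 × 10^6 ≈ 2.00
n = 2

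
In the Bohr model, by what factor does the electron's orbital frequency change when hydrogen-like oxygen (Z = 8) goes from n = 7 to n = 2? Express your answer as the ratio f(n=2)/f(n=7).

343/8

f ∝ Z^2 · n^-3; with Z fixed, f ∝ n^-3.
f(n=2)/f(n=7) = (2/7)^-3 = 343/8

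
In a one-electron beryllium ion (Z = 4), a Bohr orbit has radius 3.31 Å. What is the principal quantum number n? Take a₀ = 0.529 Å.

5

r_n = n²a₀/Z ⇒ n² = rZ/a₀ = 3.31 × 4 / 0.529 ≈ 25.03
n = 5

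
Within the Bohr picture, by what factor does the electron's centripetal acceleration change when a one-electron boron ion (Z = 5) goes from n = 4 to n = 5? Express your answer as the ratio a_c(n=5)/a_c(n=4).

a_c ∝ Z^3 · n^-4; with Z fixed, a_c ∝ n^-4.
a_c(n=5)/a_c(n=4) = (5/4)^-4 = 256/625

256/625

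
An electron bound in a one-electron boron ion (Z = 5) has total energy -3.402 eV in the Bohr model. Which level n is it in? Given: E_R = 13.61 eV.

10

E_n = −E_R Z²/n² ⇒ n² = E_R Z²/(−E_n) = 13.61 × 5² / 3.402 ≈ 100.01
n = 10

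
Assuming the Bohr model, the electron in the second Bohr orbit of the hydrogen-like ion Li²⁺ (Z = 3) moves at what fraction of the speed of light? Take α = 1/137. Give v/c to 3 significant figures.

v_n = Zαc/n, so v/c = Zα/n = 3 × 0.00730 / 2 = 0.0109

0.0109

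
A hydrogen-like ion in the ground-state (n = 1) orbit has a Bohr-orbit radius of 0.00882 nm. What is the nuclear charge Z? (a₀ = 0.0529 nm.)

r_n = n²a₀/Z ⇒ Z = n²a₀/r = 1² × 0.0529 / 0.00882 ≈ 6.00
Z = 6

6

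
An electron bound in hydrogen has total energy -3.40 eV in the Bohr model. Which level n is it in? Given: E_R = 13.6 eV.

E_n = −E_R Z²/n² ⇒ n² = E_R Z²/(−E_n) = 13.6 × 1² / 3.40 ≈ 4.00
n = 2

2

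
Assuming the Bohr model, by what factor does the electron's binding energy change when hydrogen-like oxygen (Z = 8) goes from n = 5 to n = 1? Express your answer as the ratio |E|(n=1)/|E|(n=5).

25

|E| ∝ Z^2 · n^-2; with Z fixed, |E| ∝ n^-2.
|E|(n=1)/|E|(n=5) = (1/5)^-2 = 25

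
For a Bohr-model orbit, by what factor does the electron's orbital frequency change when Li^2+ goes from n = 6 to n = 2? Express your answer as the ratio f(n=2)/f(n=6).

27

f ∝ Z^2 · n^-3; with Z fixed, f ∝ n^-3.
f(n=2)/f(n=6) = (2/6)^-3 = 27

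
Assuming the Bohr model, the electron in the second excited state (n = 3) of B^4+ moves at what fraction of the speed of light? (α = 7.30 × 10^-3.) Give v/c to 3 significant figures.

0.0122

v_n = Zαc/n, so v/c = Zα/n = 5 × 0.00730 / 3 = 0.0122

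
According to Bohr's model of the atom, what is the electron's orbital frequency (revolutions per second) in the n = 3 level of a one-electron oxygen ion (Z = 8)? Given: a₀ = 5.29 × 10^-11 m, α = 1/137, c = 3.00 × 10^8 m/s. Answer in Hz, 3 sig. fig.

r = n²a₀/Z = 5.95 × 10^-11 m, v = Zαc/n = 5.84 × 10^6 m/s
f = v/(2πr) = 1.56 × 10^16 Hz

1.56 × 10^16 Hz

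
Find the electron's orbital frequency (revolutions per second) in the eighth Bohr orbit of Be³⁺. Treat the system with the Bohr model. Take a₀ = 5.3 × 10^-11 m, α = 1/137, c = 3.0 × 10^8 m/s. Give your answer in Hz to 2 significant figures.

r = n²a₀/Z = 8.5 × 10^-10 m, v = Zαc/n = 1.1 × 10^6 m/s
f = v/(2πr) = 2.1 × 10^14 Hz

2.1 × 10^14 Hz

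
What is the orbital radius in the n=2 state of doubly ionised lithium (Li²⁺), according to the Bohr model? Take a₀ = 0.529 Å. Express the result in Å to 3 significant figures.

0.705 Å

r_n = n²a₀/Z = 2² × 0.529 / 3
    = 4 × 0.529 / 3 = 0.705 Å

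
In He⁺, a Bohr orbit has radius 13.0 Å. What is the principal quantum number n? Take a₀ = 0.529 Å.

r_n = n²a₀/Z ⇒ n² = rZ/a₀ = 13.0 × 2 / 0.529 ≈ 49.15
n = 7

7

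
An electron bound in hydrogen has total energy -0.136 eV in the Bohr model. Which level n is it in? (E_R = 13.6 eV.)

E_n = −E_R Z²/n² ⇒ n² = E_R Z²/(−E_n) = 13.6 × 1² / 0.136 ≈ 100.00
n = 10

10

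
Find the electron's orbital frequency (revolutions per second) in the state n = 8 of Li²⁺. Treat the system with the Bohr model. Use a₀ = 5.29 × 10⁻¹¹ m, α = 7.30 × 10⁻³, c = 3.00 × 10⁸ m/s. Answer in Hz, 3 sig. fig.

1.16 × 10¹⁴ Hz

r = n²a₀/Z = 1.13 × 10⁻⁹ m, v = Zαc/n = 8.21 × 10⁵ m/s
f = v/(2πr) = 1.16 × 10¹⁴ Hz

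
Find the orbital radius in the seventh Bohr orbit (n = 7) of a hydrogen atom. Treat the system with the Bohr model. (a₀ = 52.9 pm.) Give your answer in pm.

2590 pm

r_n = n²a₀/Z = 7² × 52.9 / 1
    = 49 × 52.9 / 1 = 2590 pm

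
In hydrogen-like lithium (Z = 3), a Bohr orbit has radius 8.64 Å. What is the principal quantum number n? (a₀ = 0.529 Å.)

7

r_n = n²a₀/Z ⇒ n² = rZ/a₀ = 8.64 × 3 / 0.529 ≈ 49.00
n = 7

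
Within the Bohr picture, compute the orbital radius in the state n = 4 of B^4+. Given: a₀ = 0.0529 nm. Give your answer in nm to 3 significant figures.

r_n = n²a₀/Z = 4² × 0.0529 / 5
    = 16 × 0.0529 / 5 = 0.169 nm

0.169 nm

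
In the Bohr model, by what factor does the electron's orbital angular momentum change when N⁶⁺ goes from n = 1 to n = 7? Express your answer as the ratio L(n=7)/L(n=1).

L = nℏ depends only on n, so L ∝ n.
L(n=7)/L(n=1) = (7/1)^1 = 7

7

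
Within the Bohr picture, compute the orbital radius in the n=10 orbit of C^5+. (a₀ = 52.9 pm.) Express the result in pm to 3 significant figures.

r_n = n²a₀/Z = 10² × 52.9 / 6
    = 100 × 52.9 / 6 = 882 pm

882 pm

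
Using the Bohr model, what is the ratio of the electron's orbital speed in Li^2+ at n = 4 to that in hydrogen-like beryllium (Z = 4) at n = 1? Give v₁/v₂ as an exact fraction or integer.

3/16

v ∝ Z^1 · n^-1
v₁/v₂ = (3/4)^1 · (4/1)^-1 = 3/16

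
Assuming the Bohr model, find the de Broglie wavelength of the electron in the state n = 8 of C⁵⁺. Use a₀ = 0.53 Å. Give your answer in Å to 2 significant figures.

4.4 Å

The Bohr quantisation condition is nλ = 2πr_n.
r_n = n²a₀/Z = 5.7 Å
λ = 2πr_n/n = 2π·5.7/8 = 4.4 Å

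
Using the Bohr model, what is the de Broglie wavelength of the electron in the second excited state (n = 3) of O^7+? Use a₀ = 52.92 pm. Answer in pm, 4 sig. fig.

The Bohr quantisation condition is nλ = 2πr_n.
r_n = n²a₀/Z = 59.54 pm
λ = 2πr_n/n = 2π·59.54/3 = 124.7 pm

124.7 pm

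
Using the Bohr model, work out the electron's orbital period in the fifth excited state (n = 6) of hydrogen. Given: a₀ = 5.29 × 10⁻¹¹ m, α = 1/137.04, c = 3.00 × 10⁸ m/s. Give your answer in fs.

32.8 fs

r = n²a₀/Z = 6²·5.29 × 10⁻¹¹/1 = 1.90 × 10⁻⁹ m
v = Zαc/n = 1·0.00730·3.00 × 10⁸/6 = 3.65 × 10⁵ m/s
T = 2πr/v = 3.28 × 10⁻¹⁴ s = 32.8 fs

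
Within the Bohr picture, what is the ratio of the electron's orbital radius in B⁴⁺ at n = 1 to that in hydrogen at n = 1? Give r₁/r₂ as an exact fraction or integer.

r ∝ Z^-1 · n^2
r₁/r₂ = (5/1)^-1 · (1/1)^2 = 1/5

1/5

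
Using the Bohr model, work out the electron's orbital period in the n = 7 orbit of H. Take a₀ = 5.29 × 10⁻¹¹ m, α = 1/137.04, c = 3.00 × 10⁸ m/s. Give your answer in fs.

r = n²a₀/Z = 7²·5.29 × 10⁻¹¹/1 = 2.59 × 10⁻⁹ m
v = Zαc/n = 1·0.00730·3.00 × 10⁸/7 = 3.13 × 10⁵ m/s
T = 2πr/v = 5.21 × 10⁻¹⁴ s = 52.1 fs

52.1 fs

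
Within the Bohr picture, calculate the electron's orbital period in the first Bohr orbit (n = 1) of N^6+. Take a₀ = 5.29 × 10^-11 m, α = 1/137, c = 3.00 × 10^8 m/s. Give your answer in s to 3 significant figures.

r = n²a₀/Z = 1²·5.29 × 10^-11/7 = 7.56 × 10^-12 m
v = Zαc/n = 7·0.00730·3.00 × 10^8/1 = 1.53 × 10^7 m/s
T = 2πr/v = 3.10 × 10^-18 s

3.10 × 10^-18 s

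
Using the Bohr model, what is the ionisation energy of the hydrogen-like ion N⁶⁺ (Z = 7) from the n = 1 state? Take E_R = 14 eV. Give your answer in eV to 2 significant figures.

E_n = −E_R·Z²/n² = −14 × 7²/1² eV = -690 eV
Ionisation energy = −E_n = 690 eV

690 eV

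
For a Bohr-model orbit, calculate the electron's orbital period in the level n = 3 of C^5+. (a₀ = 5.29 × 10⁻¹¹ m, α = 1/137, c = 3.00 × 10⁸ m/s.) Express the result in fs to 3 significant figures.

0.114 fs

r = n²a₀/Z = 3²·5.29 × 10⁻¹¹/6 = 7.94 × 10⁻¹¹ m
v = Zαc/n = 6·0.00730·3.00 × 10⁸/3 = 4.38 × 10⁶ m/s
T = 2πr/v = 1.14 × 10⁻¹⁶ s = 0.114 fs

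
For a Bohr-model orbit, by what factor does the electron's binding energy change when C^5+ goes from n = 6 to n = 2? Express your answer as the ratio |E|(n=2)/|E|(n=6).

9

|E| ∝ Z^2 · n^-2; with Z fixed, |E| ∝ n^-2.
|E|(n=2)/|E|(n=6) = (2/6)^-2 = 9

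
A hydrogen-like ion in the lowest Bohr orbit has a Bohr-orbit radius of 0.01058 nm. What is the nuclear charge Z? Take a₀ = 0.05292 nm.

5

r_n = n²a₀/Z ⇒ Z = n²a₀/r = 1² × 0.05292 / 0.01058 ≈ 5.00
Z = 5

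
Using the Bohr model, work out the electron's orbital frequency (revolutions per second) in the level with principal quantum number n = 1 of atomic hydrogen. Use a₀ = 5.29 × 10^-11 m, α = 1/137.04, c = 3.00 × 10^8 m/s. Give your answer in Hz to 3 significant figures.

r = n²a₀/Z = 5.29 × 10^-11 m, v = Zαc/n = 2.19 × 10^6 m/s
f = v/(2πr) = 6.59 × 10^15 Hz

6.59 × 10^15 Hz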